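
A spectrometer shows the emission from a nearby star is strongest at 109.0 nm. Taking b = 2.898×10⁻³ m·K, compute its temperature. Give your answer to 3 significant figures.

Wien's law gives T = b/λ_max = (2.898×10⁻³ m·K)/(1.090×10⁻⁷ m) = 2.66×10⁴ K.

T ≈ 2.66×10⁴ K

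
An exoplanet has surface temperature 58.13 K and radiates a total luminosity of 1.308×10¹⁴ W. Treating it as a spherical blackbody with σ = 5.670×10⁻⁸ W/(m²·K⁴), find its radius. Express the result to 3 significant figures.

L = 4πR²σT⁴ ⇒ R = √(L/(4πσT⁴)).
σT⁴ = 0.647417 W/m², so R = √(1.308×10¹⁴/(4π×0.647417)) = 4.01×10⁶ m.

R ≈ 4.01×10⁶ m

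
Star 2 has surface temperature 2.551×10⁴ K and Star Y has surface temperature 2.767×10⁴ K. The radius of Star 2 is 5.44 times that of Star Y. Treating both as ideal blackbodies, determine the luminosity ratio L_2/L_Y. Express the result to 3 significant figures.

L_2/L_Y ≈ 21.4

L ∝ R²T⁴, so L_2/L_Y = (R_2/R_Y)²(T_2/T_Y)⁴ = (5.44)² × (2.551×10⁴/2.767×10⁴)⁴ = 29.5936 × 0.722446 = 21.4.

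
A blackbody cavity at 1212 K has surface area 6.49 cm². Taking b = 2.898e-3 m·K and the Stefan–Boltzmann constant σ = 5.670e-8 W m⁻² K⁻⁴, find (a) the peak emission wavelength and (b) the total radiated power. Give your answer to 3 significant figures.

(a) λ_max = b/T = 2.898×10⁻³/1212 = 2.391×10⁻⁶ m = 2.39 μm.
Area A = 6.49 cm² = 6.49×10⁻⁴ m².
(b) P = σAT⁴ = 5.670×10⁻⁸×6.49×10⁻⁴×(1212)⁴ = 79.4 W.

λ_max ≈ 2.39 μm; P ≈ 79.4 W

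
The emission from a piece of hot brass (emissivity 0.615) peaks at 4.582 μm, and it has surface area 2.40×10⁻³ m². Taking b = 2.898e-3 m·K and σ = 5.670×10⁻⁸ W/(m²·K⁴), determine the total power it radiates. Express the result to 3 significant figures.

Wien's law: T = b/λ_max = 2.898×10⁻³/4.582×10⁻⁶ = 632.475 K.
Area A = 2.40×10⁻³ m².
Then P = εσAT⁴ = 0.615×5.670×10⁻⁸×2.40×10⁻³×(632.475)⁴ = 13.4 W.

P ≈ 13.4 W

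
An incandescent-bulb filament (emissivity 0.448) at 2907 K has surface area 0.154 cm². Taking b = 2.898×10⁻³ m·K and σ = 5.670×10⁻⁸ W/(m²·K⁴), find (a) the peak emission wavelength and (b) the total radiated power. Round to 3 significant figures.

(a) λ_max = b/T = 2.898×10⁻³/2907 = 9.969×10⁻⁷ m = 0.997 μm.
Area A = 0.154 cm² = 1.54×10⁻⁵ m².
(b) P = εσAT⁴ = 0.448×5.670×10⁻⁸×1.54×10⁻⁵×(2907)⁴ = 27.9 W.

λ_max ≈ 0.997 μm; P ≈ 27.9 W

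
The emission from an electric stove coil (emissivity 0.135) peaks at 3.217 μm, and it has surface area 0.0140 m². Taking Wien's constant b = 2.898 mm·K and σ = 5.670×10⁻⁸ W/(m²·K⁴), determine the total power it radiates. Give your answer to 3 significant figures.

P ≈ 70.6 W

Wien's law: T = b/λ_max = 2.898×10⁻³/3.217×10⁻⁶ = 900.839 K.
Area A = 0.0140 m².
Then P = εσAT⁴ = 0.135×5.670×10⁻⁸×0.0140×(900.839)⁴ = 70.6 W.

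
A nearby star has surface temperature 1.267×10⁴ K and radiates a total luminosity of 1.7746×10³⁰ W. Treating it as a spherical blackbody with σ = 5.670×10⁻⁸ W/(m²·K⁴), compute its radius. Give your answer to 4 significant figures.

L = 4πR²σT⁴ ⇒ R = √(L/(4πσT⁴)).
σT⁴ = 1.46113×10⁹ W/m², so R = √(1.7746×10³⁰/(4π×1.46113×10⁹)) = 9.831×10⁹ m.

R ≈ 9.831×10⁹ m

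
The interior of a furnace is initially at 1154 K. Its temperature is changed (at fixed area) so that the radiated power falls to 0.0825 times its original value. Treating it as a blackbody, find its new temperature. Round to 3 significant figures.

T₂ ≈ 618 K

P ∝ T⁴, so T₂/T₁ = (P₂/P₁)^(1/4) = (0.0825)^(1/4) = 0.535937.
T₂ = 1154 × 0.535937 = 618 K.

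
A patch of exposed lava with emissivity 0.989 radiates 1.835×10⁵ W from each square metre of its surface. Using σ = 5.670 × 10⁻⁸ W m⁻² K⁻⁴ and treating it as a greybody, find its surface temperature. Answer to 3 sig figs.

I = εσT⁴, so T = (I/εσ)^(1/4) = (1.835×10⁵/(0.989×5.670×10⁻⁸))^(1/4) = 1.34×10³ K.

T ≈ 1.34×10³ K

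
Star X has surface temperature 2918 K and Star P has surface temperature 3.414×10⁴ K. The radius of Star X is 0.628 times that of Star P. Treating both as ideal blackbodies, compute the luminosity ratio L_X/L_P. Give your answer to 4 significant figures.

L ∝ R²T⁴, so L_X/L_P = (R_X/R_P)²(T_X/T_P)⁴ = (0.628)² × (2918/3.414×10⁴)⁴ = 0.394384 × 5.33688×10⁻⁵ = 2.105×10⁻⁵.

L_X/L_P ≈ 2.105×10⁻⁵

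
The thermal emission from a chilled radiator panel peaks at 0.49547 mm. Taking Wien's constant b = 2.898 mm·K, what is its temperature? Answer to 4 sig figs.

Wien's law gives T = b/λ_max = (2.898×10⁻³ m·K)/(4.9547×10⁻⁴ m) = 5.849 K.

T ≈ 5.849 K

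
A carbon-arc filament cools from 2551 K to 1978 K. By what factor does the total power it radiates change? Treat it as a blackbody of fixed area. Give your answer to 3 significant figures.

P ∝ T⁴, so P₂/P₁ = (T₂/T₁)⁴ = (1978/2551)⁴ = (0.775382)⁴ = 0.361.

P₂/P₁ ≈ 0.361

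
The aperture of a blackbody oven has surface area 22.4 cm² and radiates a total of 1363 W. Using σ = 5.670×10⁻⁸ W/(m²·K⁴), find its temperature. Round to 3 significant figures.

Area A = 22.4 cm² = 2.24×10⁻³ m².
P = σAT⁴ ⇒ T = (P/(σA))^(1/4) = (1363/(5.670×10⁻⁸×2.24×10⁻³))^(1/4) = 1.81×10³ K.

T ≈ 1.81×10³ K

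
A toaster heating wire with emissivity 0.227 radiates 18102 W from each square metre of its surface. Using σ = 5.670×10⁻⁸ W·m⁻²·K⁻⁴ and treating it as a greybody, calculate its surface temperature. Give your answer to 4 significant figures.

T ≈ 1089 K

I = εσT⁴, so T = (I/εσ)^(1/4) = (18102/(0.227×5.670×10⁻⁸))^(1/4) = 1089 K.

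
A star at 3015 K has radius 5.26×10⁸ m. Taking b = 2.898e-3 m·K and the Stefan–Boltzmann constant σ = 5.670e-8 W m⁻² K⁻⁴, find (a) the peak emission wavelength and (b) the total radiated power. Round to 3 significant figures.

(a) λ_max = b/T = 2.898×10⁻³/3015 = 9.612×10⁻⁷ m = 961 nm.
Surface area A = 4πR² = 4π(5.26×10⁸ m)² = 3.47681×10¹⁸ m².
(b) P = σAT⁴ = 5.670×10⁻⁸×3.47681×10¹⁸×(3015)⁴ = 1.63×10²⁵ W.

λ_max ≈ 961 nm; P ≈ 1.63×10²⁵ W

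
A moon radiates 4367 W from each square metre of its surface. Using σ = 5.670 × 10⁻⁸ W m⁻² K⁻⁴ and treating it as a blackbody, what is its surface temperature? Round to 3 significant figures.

I = σT⁴, so T = (I/σ)^(1/4) = (4367/(5.670×10⁻⁸))^(1/4) = 527 K.

T ≈ 527 K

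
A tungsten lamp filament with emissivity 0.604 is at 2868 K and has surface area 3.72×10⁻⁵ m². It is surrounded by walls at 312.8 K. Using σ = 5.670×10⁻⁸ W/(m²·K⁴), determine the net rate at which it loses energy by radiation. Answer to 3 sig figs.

Area A = 3.72×10⁻⁵ m².
Net radiated power P_net = εσA(T⁴ − T₀⁴) = 0.604×5.670×10⁻⁸×3.72×10⁻⁵×(2868⁴ − 312.8⁴).
T⁴ − T₀⁴ = 6.76576×10¹³ − 9.57342×10⁹ = 6.76480×10¹³ K⁴, so P_net = 86.2 W.

Net loss ≈ 86.2 W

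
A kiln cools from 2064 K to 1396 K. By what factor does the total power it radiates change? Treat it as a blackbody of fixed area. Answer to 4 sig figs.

P₂/P₁ ≈ 0.2093

P ∝ T⁴, so P₂/P₁ = (T₂/T₁)⁴ = (1396/2064)⁴ = (0.676357)⁴ = 0.2093.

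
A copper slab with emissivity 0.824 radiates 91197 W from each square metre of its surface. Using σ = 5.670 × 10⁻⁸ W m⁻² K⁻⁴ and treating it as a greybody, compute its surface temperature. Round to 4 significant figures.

I = εσT⁴, so T = (I/εσ)^(1/4) = (91197/(0.824×5.670×10⁻⁸))^(1/4) = 1182 K.

T ≈ 1182 K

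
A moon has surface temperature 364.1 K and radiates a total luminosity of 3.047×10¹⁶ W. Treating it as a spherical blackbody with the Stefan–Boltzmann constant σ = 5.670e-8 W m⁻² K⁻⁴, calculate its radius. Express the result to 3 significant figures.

L = 4πR²σT⁴ ⇒ R = √(L/(4πσT⁴)).
σT⁴ = 996.474 W/m², so R = √(3.047×10¹⁶/(4π×996.474)) = 1.56×10⁶ m.

R ≈ 1.56×10⁶ m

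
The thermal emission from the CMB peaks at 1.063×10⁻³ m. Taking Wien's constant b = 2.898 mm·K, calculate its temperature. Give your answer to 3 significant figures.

Wien's law gives T = b/λ_max = (2.898×10⁻³ m·K)/(1.063×10⁻³ m) = 2.73 K.

T ≈ 2.73 K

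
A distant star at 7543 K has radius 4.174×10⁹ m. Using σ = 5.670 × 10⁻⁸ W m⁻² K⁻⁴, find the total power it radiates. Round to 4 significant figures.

P ≈ 4.019×10²⁸ W

Surface area A = 4πR² = 4π(4.174×10⁹ m)² = 2.18935×10²⁰ m².
P = σAT⁴ = 5.670×10⁻⁸ × 2.18935×10²⁰ × (7543)⁴ = 4.019×10²⁸ W.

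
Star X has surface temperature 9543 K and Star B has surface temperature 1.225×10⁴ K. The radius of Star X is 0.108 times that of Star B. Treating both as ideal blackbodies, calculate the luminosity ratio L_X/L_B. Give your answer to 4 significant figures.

L ∝ R²T⁴, so L_X/L_B = (R_X/R_B)²(T_X/T_B)⁴ = (0.108)² × (9543/1.225×10⁴)⁴ = 0.011664 × 0.368295 = 4.296×10⁻³.

L_X/L_B ≈ 4.296×10⁻³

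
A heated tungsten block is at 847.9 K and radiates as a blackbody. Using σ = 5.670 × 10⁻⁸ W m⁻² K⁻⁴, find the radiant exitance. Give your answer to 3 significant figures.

I ≈ 2.93×10⁴ W/m²

Stefan–Boltzmann: I = σT⁴ = 5.670×10⁻⁸ × (847.9)⁴ = 2.93×10⁴ W/m².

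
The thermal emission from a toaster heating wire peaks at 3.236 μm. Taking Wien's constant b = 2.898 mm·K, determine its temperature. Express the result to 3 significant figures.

T ≈ 896 K

Wien's law gives T = b/λ_max = (2.898×10⁻³ m·K)/(3.236×10⁻⁶ m) = 896 K.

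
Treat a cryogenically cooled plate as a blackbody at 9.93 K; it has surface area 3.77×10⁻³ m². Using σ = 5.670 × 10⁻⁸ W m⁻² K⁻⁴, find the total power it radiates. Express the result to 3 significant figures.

P ≈ 2.08×10⁻⁶ W

Area A = 3.77×10⁻³ m².
P = σAT⁴ = 5.670×10⁻⁸ × 3.77×10⁻³ × (9.93)⁴ = 2.08×10⁻⁶ W.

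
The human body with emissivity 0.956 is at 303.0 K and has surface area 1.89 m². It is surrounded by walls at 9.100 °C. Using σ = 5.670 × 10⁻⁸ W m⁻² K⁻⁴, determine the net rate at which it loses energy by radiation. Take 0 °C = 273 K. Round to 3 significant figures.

Net loss ≈ 215 W

Surroundings: T = 9.100 °C + 273 = 282.100 K.
Area A = 1.89 m².
Net radiated power P_net = εσA(T⁴ − T₀⁴) = 0.956×5.670×10⁻⁸×1.89×(303.0⁴ − 282.100⁴).
T⁴ − T₀⁴ = 8.42889×10⁹ − 6.33304×10⁹ = 2.09585×10⁹ K⁴, so P_net = 215 W.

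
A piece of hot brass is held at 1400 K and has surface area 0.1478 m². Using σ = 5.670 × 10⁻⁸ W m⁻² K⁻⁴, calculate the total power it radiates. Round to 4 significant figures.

P ≈ 3.219×10⁴ W

Area A = 0.1478 m².
P = σAT⁴ = 5.670×10⁻⁸ × 0.1478 × (1400)⁴ = 3.219×10⁴ W.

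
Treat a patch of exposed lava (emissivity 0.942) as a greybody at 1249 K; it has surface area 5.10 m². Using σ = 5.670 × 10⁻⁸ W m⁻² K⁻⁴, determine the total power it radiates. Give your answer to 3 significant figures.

P ≈ 6.63×10⁵ W

Area A = 5.10 m².
P = εσAT⁴ = 0.942 × 5.670×10⁻⁸ × 5.10 × (1249)⁴ = 6.63×10⁵ W.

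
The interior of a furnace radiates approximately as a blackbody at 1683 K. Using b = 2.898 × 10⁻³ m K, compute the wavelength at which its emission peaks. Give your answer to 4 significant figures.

Wien's displacement law: λ_max = b/T = (2.898×10⁻³ m·K)/(1683 K) = 1.7219×10⁻⁶ m.
That is 1.722 μm, in the infrared range.

λ_max ≈ 1.722 μm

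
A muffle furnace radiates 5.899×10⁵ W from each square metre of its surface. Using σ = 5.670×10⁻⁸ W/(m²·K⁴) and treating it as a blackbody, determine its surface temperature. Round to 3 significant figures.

I = σT⁴, so T = (I/σ)^(1/4) = (5.899×10⁵/(5.670×10⁻⁸))^(1/4) = 1.80×10³ K.

T ≈ 1.80×10³ K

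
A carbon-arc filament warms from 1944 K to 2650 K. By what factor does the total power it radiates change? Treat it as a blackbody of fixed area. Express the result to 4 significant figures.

P₂/P₁ ≈ 3.453

P ∝ T⁴, so P₂/P₁ = (T₂/T₁)⁴ = (2650/1944)⁴ = (1.36317)⁴ = 3.453.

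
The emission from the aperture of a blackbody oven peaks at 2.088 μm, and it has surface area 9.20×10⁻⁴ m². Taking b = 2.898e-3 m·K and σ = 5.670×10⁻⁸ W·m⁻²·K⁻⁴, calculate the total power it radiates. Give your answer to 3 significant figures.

Wien's law: T = b/λ_max = 2.898×10⁻³/2.088×10⁻⁶ = 1387.93 K.
Area A = 9.20×10⁻⁴ m².
Then P = σAT⁴ = 5.670×10⁻⁸×9.20×10⁻⁴×(1387.93)⁴ = 194 W.

P ≈ 194 W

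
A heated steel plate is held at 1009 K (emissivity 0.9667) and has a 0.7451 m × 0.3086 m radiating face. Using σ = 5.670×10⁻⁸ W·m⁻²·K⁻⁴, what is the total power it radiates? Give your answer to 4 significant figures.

P ≈ 1.306×10⁴ W

Area A = 0.7451 × 0.3086 = 0.229938 m².
P = εσAT⁴ = 0.9667 × 5.670×10⁻⁸ × 0.229938 × (1009)⁴ = 1.306×10⁴ W.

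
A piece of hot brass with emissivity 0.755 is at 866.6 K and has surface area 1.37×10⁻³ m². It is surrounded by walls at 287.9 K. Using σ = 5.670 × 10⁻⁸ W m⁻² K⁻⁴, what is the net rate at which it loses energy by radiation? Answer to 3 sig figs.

Area A = 1.37×10⁻³ m².
Net radiated power P_net = εσA(T⁴ − T₀⁴) = 0.755×5.670×10⁻⁸×1.37×10⁻³×(866.6⁴ − 287.9⁴).
T⁴ − T₀⁴ = 5.63994×10¹¹ − 6.87016×10⁹ = 5.57124×10¹¹ K⁴, so P_net = 32.7 W.

Net loss ≈ 32.7 W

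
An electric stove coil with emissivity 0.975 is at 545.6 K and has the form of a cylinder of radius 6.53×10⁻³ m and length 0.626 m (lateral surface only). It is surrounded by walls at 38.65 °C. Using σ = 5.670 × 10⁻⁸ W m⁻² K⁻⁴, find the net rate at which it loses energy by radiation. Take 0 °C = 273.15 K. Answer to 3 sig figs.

Surroundings: T = 38.65 °C + 273.15 = 311.80 K.
Lateral area A = 2πrL = 2π×6.53×10⁻³×0.626 = 0.0256843 m².
Net radiated power P_net = εσA(T⁴ − T₀⁴) = 0.975×5.670×10⁻⁸×0.0256843×(545.6⁴ − 311.80⁴).
T⁴ − T₀⁴ = 8.86130×10¹⁰ − 9.45158×10⁹ = 7.91614×10¹⁰ K⁴, so P_net = 112 W.

Net loss ≈ 112 W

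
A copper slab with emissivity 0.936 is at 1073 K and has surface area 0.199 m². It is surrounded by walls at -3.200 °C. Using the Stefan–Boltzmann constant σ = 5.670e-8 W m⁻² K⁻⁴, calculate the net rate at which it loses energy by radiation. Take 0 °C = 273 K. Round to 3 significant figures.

Surroundings: T = -3.200 °C + 273 = 269.800 K.
Area A = 0.199 m².
Net radiated power P_net = εσA(T⁴ − T₀⁴) = 0.936×5.670×10⁻⁸×0.199×(1073⁴ − 269.800⁴).
T⁴ − T₀⁴ = 1.32556×10¹² − 5.29868×10⁹ = 1.32026×10¹² K⁴, so P_net = 1.39×10⁴ W.

Net loss ≈ 1.39×10⁴ W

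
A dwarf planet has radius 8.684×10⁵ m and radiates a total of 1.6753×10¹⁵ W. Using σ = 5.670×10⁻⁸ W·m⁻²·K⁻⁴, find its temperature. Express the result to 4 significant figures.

Surface area A = 4πR² = 4π(8.684×10⁵ m)² = 9.47653×10¹² m².
P = σAT⁴ ⇒ T = (P/(σA))^(1/4) = (1.6753×10¹⁵/(5.670×10⁻⁸×9.47653×10¹²))^(1/4) = 236.3 K.

T ≈ 236.3 K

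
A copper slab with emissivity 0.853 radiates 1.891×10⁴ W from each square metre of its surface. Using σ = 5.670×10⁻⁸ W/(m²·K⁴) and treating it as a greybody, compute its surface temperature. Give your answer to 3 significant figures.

T ≈ 791 K

I = εσT⁴, so T = (I/εσ)^(1/4) = (1.891×10⁴/(0.853×5.670×10⁻⁸))^(1/4) = 791 K.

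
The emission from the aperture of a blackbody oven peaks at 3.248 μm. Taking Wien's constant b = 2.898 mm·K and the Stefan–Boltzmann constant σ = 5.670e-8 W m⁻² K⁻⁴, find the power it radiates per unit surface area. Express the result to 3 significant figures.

Wien's law: T = b/λ_max = 2.898×10⁻³/3.248×10⁻⁶ = 892.241 K.
Then I = σT⁴ = 5.670×10⁻⁸×(892.241)⁴ = 3.59×10⁴ W/m².

I ≈ 3.59×10⁴ W/m²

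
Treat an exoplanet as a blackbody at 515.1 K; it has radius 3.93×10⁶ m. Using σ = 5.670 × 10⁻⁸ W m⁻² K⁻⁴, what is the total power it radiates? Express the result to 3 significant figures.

Surface area A = 4πR² = 4π(3.93×10⁶ m)² = 1.94086×10¹⁴ m².
P = σAT⁴ = 5.670×10⁻⁸ × 1.94086×10¹⁴ × (515.1)⁴ = 7.75×10¹⁷ W.

P ≈ 7.75×10¹⁷ W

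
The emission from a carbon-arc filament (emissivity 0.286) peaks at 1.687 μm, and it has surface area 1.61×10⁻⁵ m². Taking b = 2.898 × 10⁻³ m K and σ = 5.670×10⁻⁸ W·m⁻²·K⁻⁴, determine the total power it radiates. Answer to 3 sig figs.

Wien's law: T = b/λ_max = 2.898×10⁻³/1.687×10⁻⁶ = 1717.84 K.
Area A = 1.61×10⁻⁵ m².
Then P = εσAT⁴ = 0.286×5.670×10⁻⁸×1.61×10⁻⁵×(1717.84)⁴ = 2.27 W.

P ≈ 2.27 W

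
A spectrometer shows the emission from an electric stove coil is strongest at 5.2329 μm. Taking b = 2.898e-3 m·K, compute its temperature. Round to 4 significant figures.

Wien's law gives T = b/λ_max = (2.898×10⁻³ m·K)/(5.2329×10⁻⁶ m) = 553.8 K.

T ≈ 553.8 K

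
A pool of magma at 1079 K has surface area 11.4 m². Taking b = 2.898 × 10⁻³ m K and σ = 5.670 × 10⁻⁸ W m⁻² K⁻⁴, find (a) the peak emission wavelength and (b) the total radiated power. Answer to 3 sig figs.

λ_max ≈ 2.69 μm; P ≈ 8.76×10⁵ W

(a) λ_max = b/T = 2.898×10⁻³/1079 = 2.686×10⁻⁶ m = 2.69 μm.
Area A = 11.4 m².
(b) P = σAT⁴ = 5.670×10⁻⁸×11.4×(1079)⁴ = 8.76×10⁵ W.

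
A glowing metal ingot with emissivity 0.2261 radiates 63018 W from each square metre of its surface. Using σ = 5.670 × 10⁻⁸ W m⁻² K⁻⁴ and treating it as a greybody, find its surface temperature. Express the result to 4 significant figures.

I = εσT⁴, so T = (I/εσ)^(1/4) = (63018/(0.2261×5.670×10⁻⁸))^(1/4) = 1489 K.

T ≈ 1489 K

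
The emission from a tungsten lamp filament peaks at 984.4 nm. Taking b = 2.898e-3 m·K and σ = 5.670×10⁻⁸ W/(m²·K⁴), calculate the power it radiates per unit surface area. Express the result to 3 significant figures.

I ≈ 4.26×10⁶ W/m²

Wien's law: T = b/λ_max = 2.898×10⁻³/9.844×10⁻⁷ = 2943.93 K.
Then I = σT⁴ = 5.670×10⁻⁸×(2943.93)⁴ = 4.26×10⁶ W/m².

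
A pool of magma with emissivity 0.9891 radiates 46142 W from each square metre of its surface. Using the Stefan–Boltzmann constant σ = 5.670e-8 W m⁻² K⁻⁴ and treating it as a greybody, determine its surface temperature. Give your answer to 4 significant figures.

I = εσT⁴, so T = (I/εσ)^(1/4) = (46142/(0.9891×5.670×10⁻⁸))^(1/4) = 952.4 K.

T ≈ 952.4 K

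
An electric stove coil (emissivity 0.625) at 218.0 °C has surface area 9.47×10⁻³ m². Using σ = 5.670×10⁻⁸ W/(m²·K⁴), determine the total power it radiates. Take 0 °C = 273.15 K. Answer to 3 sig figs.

T = 218.0 °C + 273.15 = 491.15 K.
Area A = 9.47×10⁻³ m².
P = εσAT⁴ = 0.625 × 5.670×10⁻⁸ × 9.47×10⁻³ × (491.15)⁴ = 19.5 W.

P ≈ 19.5 W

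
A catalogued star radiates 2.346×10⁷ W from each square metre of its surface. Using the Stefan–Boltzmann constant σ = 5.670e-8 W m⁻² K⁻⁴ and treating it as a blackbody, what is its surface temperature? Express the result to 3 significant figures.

T ≈ 4.51×10³ K

I = σT⁴, so T = (I/σ)^(1/4) = (2.346×10⁷/(5.670×10⁻⁸))^(1/4) = 4.51×10³ K.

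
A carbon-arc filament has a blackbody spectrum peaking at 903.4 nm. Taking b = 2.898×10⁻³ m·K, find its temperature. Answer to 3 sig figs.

T ≈ 3.21×10³ K

Wien's law gives T = b/λ_max = (2.898×10⁻³ m·K)/(9.034×10⁻⁷ m) = 3.21×10³ K.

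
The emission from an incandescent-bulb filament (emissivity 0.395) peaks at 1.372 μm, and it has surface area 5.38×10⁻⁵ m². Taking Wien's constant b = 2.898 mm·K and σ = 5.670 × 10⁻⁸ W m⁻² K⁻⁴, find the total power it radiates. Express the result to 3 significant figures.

P ≈ 24.0 W

Wien's law: T = b/λ_max = 2.898×10⁻³/1.372×10⁻⁶ = 2112.24 K.
Area A = 5.38×10⁻⁵ m².
Then P = εσAT⁴ = 0.395×5.670×10⁻⁸×5.38×10⁻⁵×(2112.24)⁴ = 24.0 W.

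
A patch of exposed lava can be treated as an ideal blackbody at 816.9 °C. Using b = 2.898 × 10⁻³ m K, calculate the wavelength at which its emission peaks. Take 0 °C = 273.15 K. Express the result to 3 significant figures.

T = 816.9 °C + 273.15 = 1090.05 K.
Wien's displacement law: λ_max = b/T = (2.898×10⁻³ m·K)/(1090.05 K) = 2.659×10⁻⁶ m.
That is 2.66 μm, in the infrared range.

λ_max ≈ 2.66 μm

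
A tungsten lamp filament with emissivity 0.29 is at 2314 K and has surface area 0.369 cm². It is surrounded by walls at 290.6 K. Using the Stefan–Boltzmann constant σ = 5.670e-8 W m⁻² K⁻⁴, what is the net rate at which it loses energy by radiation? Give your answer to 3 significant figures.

Area A = 0.369 cm² = 3.69×10⁻⁵ m².
Net radiated power P_net = εσA(T⁴ − T₀⁴) = 0.29×5.670×10⁻⁸×3.69×10⁻⁵×(2314⁴ − 290.6⁴).
T⁴ − T₀⁴ = 2.86717×10¹³ − 7.13153×10⁹ = 2.86646×10¹³ K⁴, so P_net = 17.4 W.

Net loss ≈ 17.4 W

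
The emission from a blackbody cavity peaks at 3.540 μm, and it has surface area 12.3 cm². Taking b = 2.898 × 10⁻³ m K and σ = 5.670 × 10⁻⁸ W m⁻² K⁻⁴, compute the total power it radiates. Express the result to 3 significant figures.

Wien's law: T = b/λ_max = 2.898×10⁻³/3.540×10⁻⁶ = 818.644 K.
Area A = 12.3 cm² = 1.23×10⁻³ m².
Then P = σAT⁴ = 5.670×10⁻⁸×1.23×10⁻³×(818.644)⁴ = 31.3 W.

P ≈ 31.3 W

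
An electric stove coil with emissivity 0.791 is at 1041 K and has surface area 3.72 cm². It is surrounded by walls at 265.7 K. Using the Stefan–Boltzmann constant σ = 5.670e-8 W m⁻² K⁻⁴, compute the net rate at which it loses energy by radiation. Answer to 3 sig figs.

Area A = 3.72 cm² = 3.72×10⁻⁴ m².
Net radiated power P_net = εσA(T⁴ − T₀⁴) = 0.791×5.670×10⁻⁸×3.72×10⁻⁴×(1041⁴ − 265.7⁴).
T⁴ − T₀⁴ = 1.17436×10¹² − 4.98386×10⁹ = 1.16938×10¹² K⁴, so P_net = 19.5 W.

Net loss ≈ 19.5 W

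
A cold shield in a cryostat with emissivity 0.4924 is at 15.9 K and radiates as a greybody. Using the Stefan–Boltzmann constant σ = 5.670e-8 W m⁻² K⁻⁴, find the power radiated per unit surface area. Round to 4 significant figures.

I ≈ 1.784×10⁻³ W/m²

Stefan–Boltzmann: I = εσT⁴ = 0.4924 × 5.670×10⁻⁸ × (15.9)⁴ = 1.784×10⁻³ W/m².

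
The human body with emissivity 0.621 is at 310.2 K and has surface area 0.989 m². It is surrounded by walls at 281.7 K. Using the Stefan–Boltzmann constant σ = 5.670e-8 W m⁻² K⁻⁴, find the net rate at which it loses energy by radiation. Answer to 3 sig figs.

Area A = 0.989 m².
Net radiated power P_net = εσA(T⁴ − T₀⁴) = 0.621×5.670×10⁻⁸×0.989×(310.2⁴ − 281.7⁴).
T⁴ − T₀⁴ = 9.25907×10⁹ − 6.29720×10⁹ = 2.96187×10⁹ K⁴, so P_net = 103 W.

Net loss ≈ 103 W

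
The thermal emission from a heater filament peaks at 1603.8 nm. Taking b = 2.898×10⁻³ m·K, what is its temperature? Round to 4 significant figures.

T ≈ 1807 K

Wien's law gives T = b/λ_max = (2.898×10⁻³ m·K)/(1.6038×10⁻⁶ m) = 1807 K.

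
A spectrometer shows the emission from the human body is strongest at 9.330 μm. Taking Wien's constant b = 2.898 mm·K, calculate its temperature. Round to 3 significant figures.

T ≈ 311 K

Wien's law gives T = b/λ_max = (2.898×10⁻³ m·K)/(9.330×10⁻⁶ m) = 311 K.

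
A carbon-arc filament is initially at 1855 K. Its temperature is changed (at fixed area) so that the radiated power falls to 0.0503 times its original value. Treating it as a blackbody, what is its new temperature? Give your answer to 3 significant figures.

P ∝ T⁴, so T₂/T₁ = (P₂/P₁)^(1/4) = (0.0503)^(1/4) = 0.473579.
T₂ = 1855 × 0.473579 = 878 K.

T₂ ≈ 878 K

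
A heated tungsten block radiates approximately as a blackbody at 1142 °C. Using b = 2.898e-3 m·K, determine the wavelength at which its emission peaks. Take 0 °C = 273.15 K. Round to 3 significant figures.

λ_max ≈ 2.05 μm

T = 1142 °C + 273.15 = 1415.15 K.
Wien's displacement law: λ_max = b/T = (2.898×10⁻³ m·K)/(1415.15 K) = 2.048×10⁻⁶ m.
That is 2.05 μm, in the infrared range.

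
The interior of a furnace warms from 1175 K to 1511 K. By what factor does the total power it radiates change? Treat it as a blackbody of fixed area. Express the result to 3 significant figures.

P ∝ T⁴, so P₂/P₁ = (T₂/T₁)⁴ = (1511/1175)⁴ = (1.28596)⁴ = 2.73.

P₂/P₁ ≈ 2.73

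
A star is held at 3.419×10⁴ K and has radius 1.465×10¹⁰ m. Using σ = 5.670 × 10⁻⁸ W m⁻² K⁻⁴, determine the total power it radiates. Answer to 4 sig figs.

P ≈ 2.090×10³² W

Surface area A = 4πR² = 4π(1.465×10¹⁰ m)² = 2.69703×10²¹ m².
P = σAT⁴ = 5.670×10⁻⁸ × 2.69703×10²¹ × (3.419×10⁴)⁴ = 2.090×10³² W.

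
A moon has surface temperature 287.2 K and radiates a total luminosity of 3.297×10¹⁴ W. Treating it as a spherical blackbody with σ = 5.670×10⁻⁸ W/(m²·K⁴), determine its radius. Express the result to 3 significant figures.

R ≈ 2.61×10⁵ m

L = 4πR²σT⁴ ⇒ R = √(L/(4πσT⁴)).
σT⁴ = 385.763 W/m², so R = √(3.297×10¹⁴/(4π×385.763)) = 2.61×10⁵ m.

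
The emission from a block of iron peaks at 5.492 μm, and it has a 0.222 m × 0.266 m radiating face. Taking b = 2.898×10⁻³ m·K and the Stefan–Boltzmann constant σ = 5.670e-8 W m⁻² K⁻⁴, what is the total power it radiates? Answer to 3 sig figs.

P ≈ 260 W

Wien's law: T = b/λ_max = 2.898×10⁻³/5.492×10⁻⁶ = 527.677 K.
Area A = 0.222 × 0.266 = 0.059052 m².
Then P = σAT⁴ = 5.670×10⁻⁸×0.059052×(527.677)⁴ = 260 W.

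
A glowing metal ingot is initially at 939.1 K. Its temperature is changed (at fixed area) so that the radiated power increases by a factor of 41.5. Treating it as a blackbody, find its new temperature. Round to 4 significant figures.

P ∝ T⁴, so T₂/T₁ = (P₂/P₁)^(1/4) = (41.5)^(1/4) = 2.53812.
T₂ = 939.1 × 2.53812 = 2384 K.

T₂ ≈ 2384 K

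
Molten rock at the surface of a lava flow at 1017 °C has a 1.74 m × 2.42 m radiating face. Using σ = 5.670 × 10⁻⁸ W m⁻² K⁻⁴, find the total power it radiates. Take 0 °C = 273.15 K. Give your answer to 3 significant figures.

P ≈ 6.61×10⁵ W

T = 1017 °C + 273.15 = 1290.15 K.
Area A = 1.74 × 2.42 = 4.2108 m².
P = σAT⁴ = 5.670×10⁻⁸ × 4.2108 × (1290.15)⁴ = 6.61×10⁵ W.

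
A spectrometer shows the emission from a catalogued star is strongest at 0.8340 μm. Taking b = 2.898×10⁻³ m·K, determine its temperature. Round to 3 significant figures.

T ≈ 3.47×10³ K

Wien's law gives T = b/λ_max = (2.898×10⁻³ m·K)/(8.340×10⁻⁷ m) = 3.47×10³ K.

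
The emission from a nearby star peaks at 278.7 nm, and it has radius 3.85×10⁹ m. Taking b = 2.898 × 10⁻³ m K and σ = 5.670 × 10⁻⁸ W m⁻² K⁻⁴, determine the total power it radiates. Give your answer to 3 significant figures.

P ≈ 1.23×10²⁹ W

Wien's law: T = b/λ_max = 2.898×10⁻³/2.787×10⁻⁷ = 10398.3 K.
Surface area A = 4πR² = 4π(3.85×10⁹ m)² = 1.86265×10²⁰ m².
Then P = σAT⁴ = 5.670×10⁻⁸×1.86265×10²⁰×(10398.3)⁴ = 1.23×10²⁹ W.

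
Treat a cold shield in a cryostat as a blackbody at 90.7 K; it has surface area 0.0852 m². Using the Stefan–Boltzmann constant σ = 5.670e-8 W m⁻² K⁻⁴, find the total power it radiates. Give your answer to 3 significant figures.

Area A = 0.0852 m².
P = σAT⁴ = 5.670×10⁻⁸ × 0.0852 × (90.7)⁴ = 0.327 W.

P ≈ 0.327 W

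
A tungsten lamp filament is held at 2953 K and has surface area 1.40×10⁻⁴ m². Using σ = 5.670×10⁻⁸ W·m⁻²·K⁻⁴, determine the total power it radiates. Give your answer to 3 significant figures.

Area A = 1.40×10⁻⁴ m².
P = σAT⁴ = 5.670×10⁻⁸ × 1.40×10⁻⁴ × (2953)⁴ = 604 W.

P ≈ 604 W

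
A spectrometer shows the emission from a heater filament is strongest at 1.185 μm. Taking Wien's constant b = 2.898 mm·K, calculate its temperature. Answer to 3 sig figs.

T ≈ 2.45×10³ K

Wien's law gives T = b/λ_max = (2.898×10⁻³ m·K)/(1.185×10⁻⁶ m) = 2.45×10³ K.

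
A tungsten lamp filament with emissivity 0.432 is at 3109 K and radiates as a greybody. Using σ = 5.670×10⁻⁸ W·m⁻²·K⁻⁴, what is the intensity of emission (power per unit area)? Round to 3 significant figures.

I ≈ 2.29×10⁶ W/m²

Stefan–Boltzmann: I = εσT⁴ = 0.432 × 5.670×10⁻⁸ × (3109)⁴ = 2.29×10⁶ W/m².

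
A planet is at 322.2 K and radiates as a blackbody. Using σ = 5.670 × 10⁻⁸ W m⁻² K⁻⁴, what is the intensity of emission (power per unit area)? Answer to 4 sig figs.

Stefan–Boltzmann: I = σT⁴ = 5.670×10⁻⁸ × (322.2)⁴ = 611.1 W/m².

I ≈ 611.1 W/m²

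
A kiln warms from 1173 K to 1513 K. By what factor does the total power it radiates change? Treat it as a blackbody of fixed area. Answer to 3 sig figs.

P₂/P₁ ≈ 2.77

P ∝ T⁴, so P₂/P₁ = (T₂/T₁)⁴ = (1513/1173)⁴ = (1.28986)⁴ = 2.77.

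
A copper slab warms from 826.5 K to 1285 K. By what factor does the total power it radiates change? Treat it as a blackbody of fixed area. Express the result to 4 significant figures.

P ∝ T⁴, so P₂/P₁ = (T₂/T₁)⁴ = (1285/826.5)⁴ = (1.55475)⁴ = 5.843.

P₂/P₁ ≈ 5.843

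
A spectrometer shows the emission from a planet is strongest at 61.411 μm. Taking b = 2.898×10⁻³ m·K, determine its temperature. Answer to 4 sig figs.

T ≈ 47.19 K

Wien's law gives T = b/λ_max = (2.898×10⁻³ m·K)/(6.1411×10⁻⁵ m) = 47.19 K.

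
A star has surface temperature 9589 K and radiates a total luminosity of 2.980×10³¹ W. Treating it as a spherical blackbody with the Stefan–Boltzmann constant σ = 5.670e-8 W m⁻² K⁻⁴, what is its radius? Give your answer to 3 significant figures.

L = 4πR²σT⁴ ⇒ R = √(L/(4πσT⁴)).
σT⁴ = 4.79376×10⁸ W/m², so R = √(2.980×10³¹/(4π×4.79376×10⁸)) = 7.03×10¹⁰ m.

R ≈ 7.03×10¹⁰ m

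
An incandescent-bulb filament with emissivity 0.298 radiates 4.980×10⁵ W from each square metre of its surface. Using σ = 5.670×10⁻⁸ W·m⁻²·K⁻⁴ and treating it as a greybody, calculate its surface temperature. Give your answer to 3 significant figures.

T ≈ 2.33×10³ K

I = εσT⁴, so T = (I/εσ)^(1/4) = (4.980×10⁵/(0.298×5.670×10⁻⁸))^(1/4) = 2.33×10³ K.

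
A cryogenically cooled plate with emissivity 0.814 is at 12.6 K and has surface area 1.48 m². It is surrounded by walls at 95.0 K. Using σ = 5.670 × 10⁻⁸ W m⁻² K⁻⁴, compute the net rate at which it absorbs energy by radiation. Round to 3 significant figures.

Area A = 1.48 m².
Net radiated power P_net = εσA(T⁴ − T₀⁴) = 0.814×5.670×10⁻⁸×1.48×(12.6⁴ − 95.0⁴).
T⁴ − T₀⁴ = 25204.7 − 8.14506×10⁷ = -8.14254×10⁷ K⁴, so P_net = -5.56 W — negative, meaning a net gain of 5.56 W.

Net gain ≈ 5.56 W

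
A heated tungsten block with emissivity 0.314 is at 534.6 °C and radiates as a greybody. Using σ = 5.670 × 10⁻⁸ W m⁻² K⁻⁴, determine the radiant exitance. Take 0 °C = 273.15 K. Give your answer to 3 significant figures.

T = 534.6 °C + 273.15 = 807.75 K.
Stefan–Boltzmann: I = εσT⁴ = 0.314 × 5.670×10⁻⁸ × (807.75)⁴ = 7.58×10³ W/m².

I ≈ 7.58×10³ W/m²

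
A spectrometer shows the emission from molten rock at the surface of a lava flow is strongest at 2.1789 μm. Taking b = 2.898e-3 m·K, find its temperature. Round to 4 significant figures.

Wien's law gives T = b/λ_max = (2.898×10⁻³ m·K)/(2.1789×10⁻⁶ m) = 1330 K.

T ≈ 1330 K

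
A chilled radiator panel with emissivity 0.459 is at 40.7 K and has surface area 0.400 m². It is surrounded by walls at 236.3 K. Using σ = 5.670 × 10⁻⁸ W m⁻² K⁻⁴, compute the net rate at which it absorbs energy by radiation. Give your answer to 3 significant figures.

Net gain ≈ 32.4 W

Area A = 0.400 m².
Net radiated power P_net = εσA(T⁴ − T₀⁴) = 0.459×5.670×10⁻⁸×0.400×(40.7⁴ − 236.3⁴).
T⁴ − T₀⁴ = 2.74396×10⁶ − 3.11785×10⁹ = -3.11511×10⁹ K⁴, so P_net = -32.4 W — negative, meaning a net gain of 32.4 W.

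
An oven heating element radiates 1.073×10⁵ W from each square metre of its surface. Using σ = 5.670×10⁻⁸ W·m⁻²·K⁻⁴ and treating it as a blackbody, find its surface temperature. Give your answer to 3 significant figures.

I = σT⁴, so T = (I/σ)^(1/4) = (1.073×10⁵/(5.670×10⁻⁸))^(1/4) = 1.17×10³ K.

T ≈ 1.17×10³ K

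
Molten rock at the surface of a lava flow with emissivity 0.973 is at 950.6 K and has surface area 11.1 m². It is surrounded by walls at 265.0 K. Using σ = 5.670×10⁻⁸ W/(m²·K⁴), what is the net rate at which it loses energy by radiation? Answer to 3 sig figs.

Net loss ≈ 4.97×10⁵ W

Area A = 11.1 m².
Net radiated power P_net = εσA(T⁴ − T₀⁴) = 0.973×5.670×10⁻⁸×11.1×(950.6⁴ − 265.0⁴).
T⁴ − T₀⁴ = 8.16566×10¹¹ − 4.93155×10⁹ = 8.11634×10¹¹ K⁴, so P_net = 4.97×10⁵ W.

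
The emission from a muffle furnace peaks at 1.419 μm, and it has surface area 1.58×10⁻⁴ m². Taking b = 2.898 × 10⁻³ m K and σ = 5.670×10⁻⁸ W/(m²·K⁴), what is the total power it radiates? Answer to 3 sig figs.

Wien's law: T = b/λ_max = 2.898×10⁻³/1.419×10⁻⁶ = 2042.28 K.
Area A = 1.58×10⁻⁴ m².
Then P = σAT⁴ = 5.670×10⁻⁸×1.58×10⁻⁴×(2042.28)⁴ = 156 W.

P ≈ 156 W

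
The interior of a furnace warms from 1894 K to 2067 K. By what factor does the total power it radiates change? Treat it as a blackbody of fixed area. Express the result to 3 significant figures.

P ∝ T⁴, so P₂/P₁ = (T₂/T₁)⁴ = (2067/1894)⁴ = (1.09134)⁴ = 1.42.

P₂/P₁ ≈ 1.42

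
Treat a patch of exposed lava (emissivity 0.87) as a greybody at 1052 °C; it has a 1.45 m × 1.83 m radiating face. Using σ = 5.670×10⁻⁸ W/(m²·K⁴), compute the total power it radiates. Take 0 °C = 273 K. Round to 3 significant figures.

P ≈ 4.03×10⁵ W

T = 1052 °C + 273 = 1325 K.
Area A = 1.45 × 1.83 = 2.6535 m².
P = εσAT⁴ = 0.87 × 5.670×10⁻⁸ × 2.6535 × (1325)⁴ = 4.03×10⁵ W.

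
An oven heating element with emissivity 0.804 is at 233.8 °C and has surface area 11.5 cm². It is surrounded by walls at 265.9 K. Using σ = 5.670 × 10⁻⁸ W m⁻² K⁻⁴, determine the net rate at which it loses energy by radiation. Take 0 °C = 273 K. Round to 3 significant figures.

Net loss ≈ 3.20 W

T = 233.8 °C + 273 = 506.8 K.
Area A = 11.5 cm² = 1.15×10⁻³ m².
Net radiated power P_net = εσA(T⁴ − T₀⁴) = 0.804×5.670×10⁻⁸×1.15×10⁻³×(506.8⁴ − 265.9⁴).
T⁴ − T₀⁴ = 6.59700×10¹⁰ − 4.99889×10⁹ = 6.09711×10¹⁰ K⁴, so P_net = 3.20 W.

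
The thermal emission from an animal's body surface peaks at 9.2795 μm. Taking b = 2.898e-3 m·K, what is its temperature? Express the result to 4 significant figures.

Wien's law gives T = b/λ_max = (2.898×10⁻³ m·K)/(9.2795×10⁻⁶ m) = 312.3 K.

T ≈ 312.3 K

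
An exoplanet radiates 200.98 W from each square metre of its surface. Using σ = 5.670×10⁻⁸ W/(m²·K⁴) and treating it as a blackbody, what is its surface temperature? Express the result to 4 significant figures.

I = σT⁴, so T = (I/σ)^(1/4) = (200.98/(5.670×10⁻⁸))^(1/4) = 244.0 K.

T ≈ 244.0 K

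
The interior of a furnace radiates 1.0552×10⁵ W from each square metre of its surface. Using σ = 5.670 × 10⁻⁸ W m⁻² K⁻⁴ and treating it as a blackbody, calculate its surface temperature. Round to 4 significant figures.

T ≈ 1168 K

I = σT⁴, so T = (I/σ)^(1/4) = (1.0552×10⁵/(5.670×10⁻⁸))^(1/4) = 1168 K.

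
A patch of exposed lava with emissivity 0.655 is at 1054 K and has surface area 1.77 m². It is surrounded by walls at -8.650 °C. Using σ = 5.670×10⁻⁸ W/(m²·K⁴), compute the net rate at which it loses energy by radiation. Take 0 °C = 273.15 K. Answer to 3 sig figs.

Net loss ≈ 8.08×10⁴ W

Surroundings: T = -8.650 °C + 273.15 = 264.500 K.
Area A = 1.77 m².
Net radiated power P_net = εσA(T⁴ − T₀⁴) = 0.655×5.670×10⁻⁸×1.77×(1054⁴ − 264.500⁴).
T⁴ − T₀⁴ = 1.23413×10¹² − 4.89444×10⁹ = 1.22924×10¹² K⁴, so P_net = 8.08×10⁴ W.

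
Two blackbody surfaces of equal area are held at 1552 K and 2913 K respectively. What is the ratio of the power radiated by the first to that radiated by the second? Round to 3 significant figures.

P₁/P₂ ≈ 0.0806

With equal areas, P₁/P₂ = (T₁/T₂)⁴ = (1552/2913)⁴ = 0.0806.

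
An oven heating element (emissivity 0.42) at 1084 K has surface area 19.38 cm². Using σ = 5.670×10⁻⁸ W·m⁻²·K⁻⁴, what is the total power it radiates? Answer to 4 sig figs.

P ≈ 63.72 W

Area A = 19.38 cm² = 1.938×10⁻³ m².
P = εσAT⁴ = 0.42 × 5.670×10⁻⁸ × 1.938×10⁻³ × (1084)⁴ = 63.72 W.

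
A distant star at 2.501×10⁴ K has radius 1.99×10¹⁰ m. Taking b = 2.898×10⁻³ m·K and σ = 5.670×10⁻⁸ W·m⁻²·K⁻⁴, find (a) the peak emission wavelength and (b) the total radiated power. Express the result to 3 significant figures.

(a) λ_max = b/T = 2.898×10⁻³/2.501×10⁴ = 1.159×10⁻⁷ m = 116 nm.
Surface area A = 4πR² = 4π(1.99×10¹⁰ m)² = 4.97641×10²¹ m².
(b) P = σAT⁴ = 5.670×10⁻⁸×4.97641×10²¹×(2.501×10⁴)⁴ = 1.10×10³² W.

λ_max ≈ 116 nm; P ≈ 1.10×10³² W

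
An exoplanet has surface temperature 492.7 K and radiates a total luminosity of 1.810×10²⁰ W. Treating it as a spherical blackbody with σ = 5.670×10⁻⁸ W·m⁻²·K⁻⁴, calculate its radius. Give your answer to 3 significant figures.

R ≈ 6.57×10⁷ m

L = 4πR²σT⁴ ⇒ R = √(L/(4πσT⁴)).
σT⁴ = 3341.28 W/m², so R = √(1.810×10²⁰/(4π×3341.28)) = 6.57×10⁷ m.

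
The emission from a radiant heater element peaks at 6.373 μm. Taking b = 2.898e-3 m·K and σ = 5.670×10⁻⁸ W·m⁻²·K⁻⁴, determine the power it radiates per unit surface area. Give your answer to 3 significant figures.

Wien's law: T = b/λ_max = 2.898×10⁻³/6.373×10⁻⁶ = 454.731 K.
Then I = σT⁴ = 5.670×10⁻⁸×(454.731)⁴ = 2.42×10³ W/m².

I ≈ 2.42×10³ W/m²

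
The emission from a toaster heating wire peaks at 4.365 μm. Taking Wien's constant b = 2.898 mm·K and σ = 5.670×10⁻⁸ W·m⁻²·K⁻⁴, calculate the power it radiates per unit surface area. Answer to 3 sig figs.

Wien's law: T = b/λ_max = 2.898×10⁻³/4.365×10⁻⁶ = 663.918 K.
Then I = σT⁴ = 5.670×10⁻⁸×(663.918)⁴ = 1.10×10⁴ W/m².

I ≈ 1.10×10⁴ W/m²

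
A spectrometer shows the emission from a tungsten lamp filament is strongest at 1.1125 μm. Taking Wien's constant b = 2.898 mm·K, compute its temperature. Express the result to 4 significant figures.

T ≈ 2605 K

Wien's law gives T = b/λ_max = (2.898×10⁻³ m·K)/(1.1125×10⁻⁶ m) = 2605 K.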